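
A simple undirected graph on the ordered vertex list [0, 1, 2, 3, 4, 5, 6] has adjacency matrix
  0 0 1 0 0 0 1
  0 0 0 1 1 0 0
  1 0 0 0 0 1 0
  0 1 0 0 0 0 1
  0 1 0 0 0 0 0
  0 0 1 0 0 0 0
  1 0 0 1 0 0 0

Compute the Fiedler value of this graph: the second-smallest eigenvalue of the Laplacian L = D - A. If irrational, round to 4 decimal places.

Each diagonal entry of L is the vertex degree and each off-diagonal entry is -1 where an edge is present, 0 otherwise; in the order [0, 1, 2, 3, 4, 5, 6] the diagonal is [2, 2, 2, 2, 1, 1, 2]. The sorted Laplacian eigenvalues are [0, 0.1981, 0.7530, 1.5550, 2.4450, 3.2470, 3.8019]; the algebraic connectivity is the second entry, 0.1981. The eigenvalues sum to 12, which equals trace(L) = 2|E|.

0.1981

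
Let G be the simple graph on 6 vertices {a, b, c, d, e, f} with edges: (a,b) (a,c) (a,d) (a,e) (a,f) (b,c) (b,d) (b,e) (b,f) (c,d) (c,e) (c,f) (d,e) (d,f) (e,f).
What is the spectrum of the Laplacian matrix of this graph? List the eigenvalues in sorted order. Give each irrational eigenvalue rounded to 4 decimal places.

Each diagonal entry of L is the vertex degree and each off-diagonal entry is -1 where an edge is present, 0 otherwise; in the order [a, b, c, d, e, f] the diagonal is [5, 5, 5, 5, 5, 5]. Diagonalising L (or applying a numerical eigensolver to the 6x6 matrix) gives the spectrum above. The single zero eigenvalue shows the graph is connected. The eigenvalues sum to 30, which equals trace(L) = 2|E|.

[0, 6, 6, 6, 6, 6]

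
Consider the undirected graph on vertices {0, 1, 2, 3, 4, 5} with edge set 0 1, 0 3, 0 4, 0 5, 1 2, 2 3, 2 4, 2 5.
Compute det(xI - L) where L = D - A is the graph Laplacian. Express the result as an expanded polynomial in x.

x^6 - 16x^5 + 96x^4 - 272x^3 + 368x^2 - 192x

Reading degrees in the order [0, 1, 2, 3, 4, 5] gives [4, 2, 4, 2, 2, 2]; set D = diag(4, 2, 4, 2, 2, 2) and form L = D - A. L has integer entries, so p(x) = det(xI - L) has integer coefficients. Expanding the determinant yields x^6 - 16x^5 + 96x^4 - 272x^3 + 368x^2 - 192x. Since p(0) = det(-L) = 0, x divides p(x).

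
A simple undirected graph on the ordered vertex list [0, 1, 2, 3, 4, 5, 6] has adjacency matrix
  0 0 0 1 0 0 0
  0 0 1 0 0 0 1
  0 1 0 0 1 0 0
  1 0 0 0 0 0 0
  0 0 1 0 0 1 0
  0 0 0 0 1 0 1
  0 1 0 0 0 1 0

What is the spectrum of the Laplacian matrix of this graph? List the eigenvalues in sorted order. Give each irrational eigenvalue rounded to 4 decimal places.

[0, 0, 1.3820, 1.3820, 2, 3.6180, 3.6180]

Each diagonal entry of L is the vertex degree and each off-diagonal entry is -1 where an edge is present, 0 otherwise; in the order [0, 1, 2, 3, 4, 5, 6] the diagonal is [1, 2, 2, 1, 2, 2, 2]. Since every row of L sums to 0, the all-ones vector is in the kernel and 0 is an eigenvalue. The 2 zero eigenvalues correspond to the 2 connected components.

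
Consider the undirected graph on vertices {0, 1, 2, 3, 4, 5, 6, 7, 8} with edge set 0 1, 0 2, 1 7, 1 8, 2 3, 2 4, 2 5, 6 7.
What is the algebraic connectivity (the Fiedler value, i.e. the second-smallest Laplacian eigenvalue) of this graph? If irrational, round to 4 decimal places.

Reading degrees in the order [0, 1, 2, 3, 4, 5, 6, 7, 8] gives [2, 3, 4, 1, 1, 1, 1, 2, 1]; set D = diag(2, 3, 4, 1, 1, 1, 1, 2, 1) and form L = D - A. The smallest Laplacian eigenvalue is always 0. The next one, lambda_2 = 0.1884, measures how hard the graph is to disconnect: larger values mean better connectivity. There is one zero in the spectrum, matching the 1 component.

0.1884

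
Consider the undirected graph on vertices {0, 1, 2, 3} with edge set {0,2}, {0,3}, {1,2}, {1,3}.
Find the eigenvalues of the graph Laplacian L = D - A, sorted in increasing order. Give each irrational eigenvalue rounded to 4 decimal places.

[0, 2, 2, 4]

With the vertex order [0, 1, 2, 3], the degrees are [2, 2, 2, 2], giving D = diag(2, 2, 2, 2) and L = D - A. The multiplicity of 0 as a Laplacian eigenvalue equals the number of connected components. The single zero eigenvalue shows the graph is connected. There is one zero in the spectrum, matching the 1 component.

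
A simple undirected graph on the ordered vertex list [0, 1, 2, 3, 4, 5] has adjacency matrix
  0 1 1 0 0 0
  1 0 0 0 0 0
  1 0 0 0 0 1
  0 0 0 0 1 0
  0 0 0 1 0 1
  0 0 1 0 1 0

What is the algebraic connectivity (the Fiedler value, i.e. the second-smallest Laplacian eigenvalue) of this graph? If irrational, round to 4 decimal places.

With the vertex order [0, 1, 2, 3, 4, 5], the degrees are [2, 1, 2, 1, 2, 2], giving D = diag(2, 1, 2, 1, 2, 2) and L = D - A. The sorted Laplacian eigenvalues are [0, 0.2679, 1, 2, 3, 3.7321]; the algebraic connectivity is the second entry, 0.2679. The largest eigenvalue, 3.7321, is at most the vertex count 6.

0.2679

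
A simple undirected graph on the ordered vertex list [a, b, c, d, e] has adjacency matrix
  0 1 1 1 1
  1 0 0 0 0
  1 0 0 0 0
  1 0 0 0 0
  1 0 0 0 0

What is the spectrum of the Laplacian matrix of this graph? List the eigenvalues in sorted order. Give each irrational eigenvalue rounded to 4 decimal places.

[0, 1, 1, 1, 5]

With the vertex order [a, b, c, d, e], the degrees are [4, 1, 1, 1, 1], giving D = diag(4, 1, 1, 1, 1) and L = D - A. The multiplicity of 0 as a Laplacian eigenvalue equals the number of connected components. The eigenvalues sum to 8, which equals trace(L) = 2|E|.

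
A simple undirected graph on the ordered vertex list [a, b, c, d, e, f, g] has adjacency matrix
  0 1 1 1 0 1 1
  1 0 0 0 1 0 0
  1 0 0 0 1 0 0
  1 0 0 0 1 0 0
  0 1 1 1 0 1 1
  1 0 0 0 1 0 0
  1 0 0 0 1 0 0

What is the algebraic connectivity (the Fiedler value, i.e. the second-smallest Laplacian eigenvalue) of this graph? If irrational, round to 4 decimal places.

2

With the vertex order [a, b, c, d, e, f, g], the degrees are [5, 2, 2, 2, 5, 2, 2], giving D = diag(5, 2, 2, 2, 5, 2, 2) and L = D - A. Computing the eigenvalues of L and sorting gives [0, 2, 2, 2, 2, 5, 7]. The Fiedler value lambda_2 = 2 is strictly positive, so the graph is connected.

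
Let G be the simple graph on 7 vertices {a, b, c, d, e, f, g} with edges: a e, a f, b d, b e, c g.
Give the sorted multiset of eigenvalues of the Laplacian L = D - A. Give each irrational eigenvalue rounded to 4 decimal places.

[0, 0, 0.3820, 1.3820, 2, 2.6180, 3.6180]

With the vertex order [a, b, c, d, e, f, g], the degrees are [2, 2, 1, 1, 2, 1, 1], giving D = diag(2, 2, 1, 1, 2, 1, 1) and L = D - A. The multiplicity of 0 as a Laplacian eigenvalue equals the number of connected components. The 2 zero eigenvalues correspond to the 2 connected components.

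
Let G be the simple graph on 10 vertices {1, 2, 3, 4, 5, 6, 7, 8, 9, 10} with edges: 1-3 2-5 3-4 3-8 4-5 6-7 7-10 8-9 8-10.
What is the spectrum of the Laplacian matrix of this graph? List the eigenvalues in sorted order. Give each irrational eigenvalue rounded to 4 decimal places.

Each diagonal entry of L is the vertex degree and each off-diagonal entry is -1 where an edge is present, 0 otherwise; in the order [1, 2, 3, 4, 5, 6, 7, 8, 9, 10] the diagonal is [1, 1, 3, 2, 2, 1, 2, 3, 1, 2]. L is symmetric positive semidefinite, so every eigenvalue is real and nonnegative. The single zero eigenvalue shows the graph is connected. The eigenvalues sum to 18, which equals trace(L) = 2|E|.

[0, 0.1487, 0.3820, 0.6496, 1.3820, 1.4400, 2.6180, 3.0561, 3.6180, 4.7056]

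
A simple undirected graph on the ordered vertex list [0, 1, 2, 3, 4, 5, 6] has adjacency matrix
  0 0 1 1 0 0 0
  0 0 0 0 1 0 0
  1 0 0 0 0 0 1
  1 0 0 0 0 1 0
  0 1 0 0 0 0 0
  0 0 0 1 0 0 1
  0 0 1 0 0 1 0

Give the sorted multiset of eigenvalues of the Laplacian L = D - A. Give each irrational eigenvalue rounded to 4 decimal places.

[0, 0, 1.3820, 1.3820, 2, 3.6180, 3.6180]

Reading degrees in the order [0, 1, 2, 3, 4, 5, 6] gives [2, 1, 2, 2, 1, 2, 2]; set D = diag(2, 1, 2, 2, 1, 2, 2) and form L = D - A. Diagonalising L (or applying a numerical eigensolver to the 7x7 matrix) gives the spectrum above. The 2 zero eigenvalues correspond to the 2 connected components.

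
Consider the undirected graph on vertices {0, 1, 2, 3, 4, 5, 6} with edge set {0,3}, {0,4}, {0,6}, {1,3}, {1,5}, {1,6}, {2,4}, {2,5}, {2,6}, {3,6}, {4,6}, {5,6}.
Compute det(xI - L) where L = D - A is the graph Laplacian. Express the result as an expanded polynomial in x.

Each diagonal entry of L is the vertex degree and each off-diagonal entry is -1 where an edge is present, 0 otherwise; in the order [0, 1, 2, 3, 4, 5, 6] the diagonal is [3, 3, 3, 3, 3, 3, 6]. Computing det(xI - L) by cofactor expansion (or equivalently via sum-over-permutations) gives x^7 - 24x^6 + 231x^5 - 1140x^4 + 3036x^3 - 4128x^2 + 2240x. The coefficient of x^6 equals -trace(L) = -24, matching the sum of degrees. There is one zero in the spectrum, matching the 1 component.

x^7 - 24x^6 + 231x^5 - 1140x^4 + 3036x^3 - 4128x^2 + 2240x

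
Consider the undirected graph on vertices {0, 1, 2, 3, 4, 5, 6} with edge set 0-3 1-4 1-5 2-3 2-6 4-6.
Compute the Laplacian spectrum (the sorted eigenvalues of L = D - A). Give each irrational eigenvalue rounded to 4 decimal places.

[0, 0.1981, 0.7530, 1.5550, 2.4450, 3.2470, 3.8019]

Reading degrees in the order [0, 1, 2, 3, 4, 5, 6] gives [1, 2, 2, 2, 2, 1, 2]; set D = diag(1, 2, 2, 2, 2, 1, 2) and form L = D - A. Diagonalising L (or applying a numerical eigensolver to the 7x7 matrix) gives the spectrum above. The eigenvalues sum to 12, which equals trace(L) = 2|E|.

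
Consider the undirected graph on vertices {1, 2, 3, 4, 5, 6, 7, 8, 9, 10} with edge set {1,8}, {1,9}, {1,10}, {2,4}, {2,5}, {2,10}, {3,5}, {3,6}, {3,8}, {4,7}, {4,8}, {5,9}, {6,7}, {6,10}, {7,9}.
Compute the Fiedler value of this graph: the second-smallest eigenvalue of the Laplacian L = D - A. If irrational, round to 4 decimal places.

With the vertex order [1, 2, 3, 4, 5, 6, 7, 8, 9, 10], the degrees are [3, 3, 3, 3, 3, 3, 3, 3, 3, 3], giving D = diag(3, 3, 3, 3, 3, 3, 3, 3, 3, 3) and L = D - A. The smallest Laplacian eigenvalue is always 0. The next one, lambda_2 = 2, measures how hard the graph is to disconnect: larger values mean better connectivity. There is one zero in the spectrum, matching the 1 component.

2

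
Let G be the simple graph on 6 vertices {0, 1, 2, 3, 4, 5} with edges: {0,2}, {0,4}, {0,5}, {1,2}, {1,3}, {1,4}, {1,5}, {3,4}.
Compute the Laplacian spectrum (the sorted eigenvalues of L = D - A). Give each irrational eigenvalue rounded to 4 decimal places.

[0, 1.4384, 2, 3, 4, 5.5616]

With the vertex order [0, 1, 2, 3, 4, 5], the degrees are [3, 4, 2, 2, 3, 2], giving D = diag(3, 4, 2, 2, 3, 2) and L = D - A. Since every row of L sums to 0, the all-ones vector is in the kernel and 0 is an eigenvalue. The eigenvalues sum to 16, which equals trace(L) = 2|E|.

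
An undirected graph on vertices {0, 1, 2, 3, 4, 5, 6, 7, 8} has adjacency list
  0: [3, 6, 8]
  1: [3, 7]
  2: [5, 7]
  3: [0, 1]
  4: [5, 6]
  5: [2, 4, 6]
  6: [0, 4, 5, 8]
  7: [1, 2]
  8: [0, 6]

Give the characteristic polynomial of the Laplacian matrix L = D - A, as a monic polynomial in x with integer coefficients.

Reading degrees in the order [0, 1, 2, 3, 4, 5, 6, 7, 8] gives [3, 2, 2, 2, 2, 3, 4, 2, 2]; set D = diag(3, 2, 2, 2, 2, 3, 4, 2, 2) and form L = D - A. Computing det(xI - L) by cofactor expansion (or equivalently via sum-over-permutations) gives x^9 - 22x^8 + 202x^7 - 1004x^6 + 2928x^5 - 5072x^4 + 5025x^3 - 2564x^2 + 513x. The constant term is 0 because L is singular (the all-ones vector lies in its kernel). There is one zero in the spectrum, matching the 1 component.

x^9 - 22x^8 + 202x^7 - 1004x^6 + 2928x^5 - 5072x^4 + 5025x^3 - 2564x^2 + 513x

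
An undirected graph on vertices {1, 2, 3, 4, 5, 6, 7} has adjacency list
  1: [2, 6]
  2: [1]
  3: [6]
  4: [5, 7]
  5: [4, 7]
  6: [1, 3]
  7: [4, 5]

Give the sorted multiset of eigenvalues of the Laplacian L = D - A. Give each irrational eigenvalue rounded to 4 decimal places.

With the vertex order [1, 2, 3, 4, 5, 6, 7], the degrees are [2, 1, 1, 2, 2, 2, 2], giving D = diag(2, 1, 1, 2, 2, 2, 2) and L = D - A. Since every row of L sums to 0, the all-ones vector is in the kernel and 0 is an eigenvalue. The 2 zero eigenvalues correspond to the 2 connected components.

[0, 0, 0.5858, 2, 3, 3, 3.4142]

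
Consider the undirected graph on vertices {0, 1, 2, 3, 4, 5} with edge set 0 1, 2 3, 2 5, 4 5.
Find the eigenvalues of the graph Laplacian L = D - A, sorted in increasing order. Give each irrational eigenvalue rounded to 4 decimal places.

[0, 0, 0.5858, 2, 2, 3.4142]

With the vertex order [0, 1, 2, 3, 4, 5], the degrees are [1, 1, 2, 1, 1, 2], giving D = diag(1, 1, 2, 1, 1, 2) and L = D - A. Since every row of L sums to 0, the all-ones vector is in the kernel and 0 is an eigenvalue. The 2 zero eigenvalues correspond to the 2 connected components. The eigenvalues sum to 8, which equals trace(L) = 2|E|.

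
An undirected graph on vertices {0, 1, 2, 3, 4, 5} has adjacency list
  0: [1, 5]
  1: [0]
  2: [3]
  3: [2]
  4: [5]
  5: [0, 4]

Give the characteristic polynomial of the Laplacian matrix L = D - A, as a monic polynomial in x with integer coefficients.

Reading degrees in the order [0, 1, 2, 3, 4, 5] gives [2, 1, 1, 1, 1, 2]; set D = diag(2, 1, 1, 1, 1, 2) and form L = D - A. Computing det(xI - L) by cofactor expansion (or equivalently via sum-over-permutations) gives x^6 - 8x^5 + 22x^4 - 24x^3 + 8x^2. Since p(0) = det(-L) = 0, x divides p(x). The eigenvalues sum to 8, which equals trace(L) = 2|E|.

x^6 - 8x^5 + 22x^4 - 24x^3 + 8x^2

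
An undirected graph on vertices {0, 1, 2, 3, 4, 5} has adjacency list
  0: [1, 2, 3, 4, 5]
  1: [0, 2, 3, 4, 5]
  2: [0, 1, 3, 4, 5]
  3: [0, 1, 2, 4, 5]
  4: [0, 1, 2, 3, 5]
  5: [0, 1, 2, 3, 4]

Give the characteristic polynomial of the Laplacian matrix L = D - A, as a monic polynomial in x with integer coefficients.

Reading degrees in the order [0, 1, 2, 3, 4, 5] gives [5, 5, 5, 5, 5, 5]; set D = diag(5, 5, 5, 5, 5, 5) and form L = D - A. Computing det(xI - L) by cofactor expansion (or equivalently via sum-over-permutations) gives x^6 - 30x^5 + 360x^4 - 2160x^3 + 6480x^2 - 7776x. Since p(0) = det(-L) = 0, x divides p(x). The eigenvalues sum to 30, which equals trace(L) = 2|E|.

x^6 - 30x^5 + 360x^4 - 2160x^3 + 6480x^2 - 7776x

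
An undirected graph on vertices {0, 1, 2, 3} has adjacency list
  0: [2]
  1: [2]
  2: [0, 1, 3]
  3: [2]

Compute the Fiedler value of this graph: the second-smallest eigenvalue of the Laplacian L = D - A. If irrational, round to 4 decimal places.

Each diagonal entry of L is the vertex degree and each off-diagonal entry is -1 where an edge is present, 0 otherwise; in the order [0, 1, 2, 3] the diagonal is [1, 1, 3, 1]. The smallest Laplacian eigenvalue is always 0. The next one, lambda_2 = 1, measures how hard the graph is to disconnect: larger values mean better connectivity.

1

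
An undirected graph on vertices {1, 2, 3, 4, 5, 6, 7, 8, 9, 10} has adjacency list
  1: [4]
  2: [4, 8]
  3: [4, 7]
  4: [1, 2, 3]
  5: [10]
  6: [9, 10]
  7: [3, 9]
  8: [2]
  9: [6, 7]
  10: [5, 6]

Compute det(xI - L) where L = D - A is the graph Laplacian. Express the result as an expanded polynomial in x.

Each diagonal entry of L is the vertex degree and each off-diagonal entry is -1 where an edge is present, 0 otherwise; in the order [1, 2, 3, 4, 5, 6, 7, 8, 9, 10] the diagonal is [1, 2, 2, 3, 1, 2, 2, 1, 2, 2]. Computing det(xI - L) by cofactor expansion (or equivalently via sum-over-permutations) gives x^10 - 18x^9 + 135x^8 - 548x^7 + 1309x^6 - 1874x^5 + 1569x^4 - 716x^3 + 153x^2 - 10x. The coefficient of x^9 equals -trace(L) = -18, matching the sum of degrees. By the matrix-tree theorem the graph has (1/10) * product of the nonzero eigenvalues = 1 spanning tree. The largest eigenvalue, 4.3463, is at most the vertex count 10.

x^10 - 18x^9 + 135x^8 - 548x^7 + 1309x^6 - 1874x^5 + 1569x^4 - 716x^3 + 153x^2 - 10x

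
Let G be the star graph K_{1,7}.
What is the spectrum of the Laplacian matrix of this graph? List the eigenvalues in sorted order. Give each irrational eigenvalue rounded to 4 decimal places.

[0, 1, 1, 1, 1, 1, 1, 8]

The graph has 8 vertices and degree multiset [7, 1, 1, 1, 1, 1, 1, 1]; D is the diagonal matrix of degrees and L = D - A. The multiplicity of 0 as a Laplacian eigenvalue equals the number of connected components. The single zero eigenvalue shows the graph is connected. There is one zero in the spectrum, matching the 1 component. The largest eigenvalue, 8, is at most the vertex count 8.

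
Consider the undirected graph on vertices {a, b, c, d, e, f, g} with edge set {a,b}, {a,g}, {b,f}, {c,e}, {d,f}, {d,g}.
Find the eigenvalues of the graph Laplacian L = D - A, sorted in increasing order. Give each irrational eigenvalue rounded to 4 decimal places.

[0, 0, 1.3820, 1.3820, 2, 3.6180, 3.6180]

Each diagonal entry of L is the vertex degree and each off-diagonal entry is -1 where an edge is present, 0 otherwise; in the order [a, b, c, d, e, f, g] the diagonal is [2, 2, 1, 2, 1, 2, 2]. Since every row of L sums to 0, the all-ones vector is in the kernel and 0 is an eigenvalue. The 2 zero eigenvalues correspond to the 2 connected components. The eigenvalues sum to 12, which equals trace(L) = 2|E|.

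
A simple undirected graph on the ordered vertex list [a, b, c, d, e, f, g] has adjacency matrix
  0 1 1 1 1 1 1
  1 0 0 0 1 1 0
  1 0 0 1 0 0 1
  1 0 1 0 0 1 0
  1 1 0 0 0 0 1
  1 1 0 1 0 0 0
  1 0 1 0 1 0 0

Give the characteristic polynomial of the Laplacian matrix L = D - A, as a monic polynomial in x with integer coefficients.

x^7 - 24x^6 + 231x^5 - 1140x^4 + 3036x^3 - 4128x^2 + 2240x

With the vertex order [a, b, c, d, e, f, g], the degrees are [6, 3, 3, 3, 3, 3, 3], giving D = diag(6, 3, 3, 3, 3, 3, 3) and L = D - A. L has integer entries, so p(x) = det(xI - L) has integer coefficients. Expanding the determinant yields x^7 - 24x^6 + 231x^5 - 1140x^4 + 3036x^3 - 4128x^2 + 2240x. The coefficient of x^6 equals -trace(L) = -24, matching the sum of degrees. The eigenvalues sum to 24, which equals trace(L) = 2|E|.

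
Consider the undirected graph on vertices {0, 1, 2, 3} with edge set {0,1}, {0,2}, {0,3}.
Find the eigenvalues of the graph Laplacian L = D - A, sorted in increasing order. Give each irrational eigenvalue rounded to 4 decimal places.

Reading degrees in the order [0, 1, 2, 3] gives [3, 1, 1, 1]; set D = diag(3, 1, 1, 1) and form L = D - A. Since every row of L sums to 0, the all-ones vector is in the kernel and 0 is an eigenvalue. The single zero eigenvalue shows the graph is connected. The largest eigenvalue, 4, is at most the vertex count 4. The eigenvalues sum to 6, which equals trace(L) = 2|E|.

[0, 1, 1, 4]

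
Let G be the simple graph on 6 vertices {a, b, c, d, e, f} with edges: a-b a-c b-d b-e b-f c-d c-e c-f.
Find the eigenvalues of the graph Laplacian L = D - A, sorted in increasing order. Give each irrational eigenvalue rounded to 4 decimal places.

[0, 2, 2, 2, 4, 6]

Each diagonal entry of L is the vertex degree and each off-diagonal entry is -1 where an edge is present, 0 otherwise; in the order [a, b, c, d, e, f] the diagonal is [2, 4, 4, 2, 2, 2]. L is symmetric positive semidefinite, so every eigenvalue is real and nonnegative. By the matrix-tree theorem the graph has (1/6) * product of the nonzero eigenvalues = 32 spanning trees.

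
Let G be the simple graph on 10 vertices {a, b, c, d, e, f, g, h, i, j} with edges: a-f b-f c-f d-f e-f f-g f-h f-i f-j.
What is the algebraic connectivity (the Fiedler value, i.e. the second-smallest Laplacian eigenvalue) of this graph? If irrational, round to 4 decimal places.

1

With the vertex order [a, b, c, d, e, f, g, h, i, j], the degrees are [1, 1, 1, 1, 1, 9, 1, 1, 1, 1], giving D = diag(1, 1, 1, 1, 1, 9, 1, 1, 1, 1) and L = D - A. The sorted Laplacian eigenvalues are [0, 1, 1, 1, 1, 1, 1, 1, 1, 10]; the algebraic connectivity is the second entry, 1.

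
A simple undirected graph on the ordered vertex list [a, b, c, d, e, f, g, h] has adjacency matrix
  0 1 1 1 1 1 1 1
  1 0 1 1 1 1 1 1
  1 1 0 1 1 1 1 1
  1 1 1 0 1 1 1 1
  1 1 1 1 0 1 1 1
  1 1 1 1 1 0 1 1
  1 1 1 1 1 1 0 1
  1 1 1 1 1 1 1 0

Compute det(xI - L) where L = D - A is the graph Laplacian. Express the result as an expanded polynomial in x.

x^8 - 56x^7 + 1344x^6 - 17920x^5 + 143360x^4 - 688128x^3 + 1835008x^2 - 2097152x

With the vertex order [a, b, c, d, e, f, g, h], the degrees are [7, 7, 7, 7, 7, 7, 7, 7], giving D = diag(7, 7, 7, 7, 7, 7, 7, 7) and L = D - A. Computing det(xI - L) by cofactor expansion (or equivalently via sum-over-permutations) gives x^8 - 56x^7 + 1344x^6 - 17920x^5 + 143360x^4 - 688128x^3 + 1835008x^2 - 2097152x. The coefficient of x^7 equals -trace(L) = -56, matching the sum of degrees. There is one zero in the spectrum, matching the 1 component.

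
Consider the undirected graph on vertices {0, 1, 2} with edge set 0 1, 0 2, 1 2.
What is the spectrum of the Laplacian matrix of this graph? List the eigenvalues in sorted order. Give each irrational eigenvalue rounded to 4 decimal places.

[0, 3, 3]

Each diagonal entry of L is the vertex degree and each off-diagonal entry is -1 where an edge is present, 0 otherwise; in the order [0, 1, 2] the diagonal is [2, 2, 2]. The multiplicity of 0 as a Laplacian eigenvalue equals the number of connected components. The single zero eigenvalue shows the graph is connected. There is one zero in the spectrum, matching the 1 component.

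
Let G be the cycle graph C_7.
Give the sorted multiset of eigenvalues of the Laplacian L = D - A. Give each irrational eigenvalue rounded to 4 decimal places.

[0, 0.7530, 0.7530, 2.4450, 2.4450, 3.8019, 3.8019]

The graph has 7 vertices and degree multiset [2, 2, 2, 2, 2, 2, 2]; D is the diagonal matrix of degrees and L = D - A. L is symmetric positive semidefinite, so every eigenvalue is real and nonnegative. The single zero eigenvalue shows the graph is connected. By the matrix-tree theorem the graph has (1/7) * product of the nonzero eigenvalues = 7 spanning trees.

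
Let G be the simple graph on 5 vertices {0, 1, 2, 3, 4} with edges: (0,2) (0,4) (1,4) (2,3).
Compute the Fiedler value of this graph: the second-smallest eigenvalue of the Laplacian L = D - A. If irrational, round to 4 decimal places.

With the vertex order [0, 1, 2, 3, 4], the degrees are [2, 1, 2, 1, 2], giving D = diag(2, 1, 2, 1, 2) and L = D - A. The sorted Laplacian eigenvalues are [0, 0.3820, 1.3820, 2.6180, 3.6180]; the algebraic connectivity is the second entry, 0.3820. By the matrix-tree theorem the graph has (1/5) * product of the nonzero eigenvalues = 1 spanning tree.

0.3820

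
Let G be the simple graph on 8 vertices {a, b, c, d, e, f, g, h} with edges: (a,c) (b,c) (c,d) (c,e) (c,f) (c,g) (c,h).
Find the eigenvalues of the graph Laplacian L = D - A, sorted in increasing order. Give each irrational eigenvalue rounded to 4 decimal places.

Each diagonal entry of L is the vertex degree and each off-diagonal entry is -1 where an edge is present, 0 otherwise; in the order [a, b, c, d, e, f, g, h] the diagonal is [1, 1, 7, 1, 1, 1, 1, 1]. Since every row of L sums to 0, the all-ones vector is in the kernel and 0 is an eigenvalue. The single zero eigenvalue shows the graph is connected. By the matrix-tree theorem the graph has (1/8) * product of the nonzero eigenvalues = 1 spanning tree.

[0, 1, 1, 1, 1, 1, 1, 8]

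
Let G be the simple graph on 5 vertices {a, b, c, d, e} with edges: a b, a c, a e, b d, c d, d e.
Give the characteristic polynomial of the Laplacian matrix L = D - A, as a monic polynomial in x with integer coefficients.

x^5 - 12x^4 + 51x^3 - 92x^2 + 60x

With the vertex order [a, b, c, d, e], the degrees are [3, 2, 2, 3, 2], giving D = diag(3, 2, 2, 3, 2) and L = D - A. Computing det(xI - L) by cofactor expansion (or equivalently via sum-over-permutations) gives x^5 - 12x^4 + 51x^3 - 92x^2 + 60x. The constant term is 0 because L is singular (the all-ones vector lies in its kernel).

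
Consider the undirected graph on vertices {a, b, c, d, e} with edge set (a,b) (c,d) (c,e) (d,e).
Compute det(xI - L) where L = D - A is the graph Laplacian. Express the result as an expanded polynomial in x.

x^5 - 8x^4 + 21x^3 - 18x^2

Each diagonal entry of L is the vertex degree and each off-diagonal entry is -1 where an edge is present, 0 otherwise; in the order [a, b, c, d, e] the diagonal is [1, 1, 2, 2, 2]. Computing det(xI - L) by cofactor expansion (or equivalently via sum-over-permutations) gives x^5 - 8x^4 + 21x^3 - 18x^2. The constant term is 0 because L is singular (the all-ones vector lies in its kernel).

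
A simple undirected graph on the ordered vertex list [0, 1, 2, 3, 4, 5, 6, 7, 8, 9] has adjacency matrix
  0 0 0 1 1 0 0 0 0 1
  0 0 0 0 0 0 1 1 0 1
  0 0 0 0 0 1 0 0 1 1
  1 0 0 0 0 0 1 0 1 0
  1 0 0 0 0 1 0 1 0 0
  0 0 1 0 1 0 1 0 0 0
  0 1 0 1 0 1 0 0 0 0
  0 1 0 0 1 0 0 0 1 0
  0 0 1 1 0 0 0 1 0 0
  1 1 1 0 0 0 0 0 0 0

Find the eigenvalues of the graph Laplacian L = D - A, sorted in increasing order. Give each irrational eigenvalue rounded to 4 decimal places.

With the vertex order [0, 1, 2, 3, 4, 5, 6, 7, 8, 9], the degrees are [3, 3, 3, 3, 3, 3, 3, 3, 3, 3], giving D = diag(3, 3, 3, 3, 3, 3, 3, 3, 3, 3) and L = D - A. L is symmetric positive semidefinite, so every eigenvalue is real and nonnegative. The single zero eigenvalue shows the graph is connected. The eigenvalues sum to 30, which equals trace(L) = 2|E|. There is one zero in the spectrum, matching the 1 component.

[0, 2, 2, 2, 2, 2, 5, 5, 5, 5]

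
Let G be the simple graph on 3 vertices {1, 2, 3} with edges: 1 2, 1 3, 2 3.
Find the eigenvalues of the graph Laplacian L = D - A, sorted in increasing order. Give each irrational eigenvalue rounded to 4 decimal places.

[0, 3, 3]

With the vertex order [1, 2, 3], the degrees are [2, 2, 2], giving D = diag(2, 2, 2) and L = D - A. Since every row of L sums to 0, the all-ones vector is in the kernel and 0 is an eigenvalue. The single zero eigenvalue shows the graph is connected. The largest eigenvalue, 3, is at most the vertex count 3.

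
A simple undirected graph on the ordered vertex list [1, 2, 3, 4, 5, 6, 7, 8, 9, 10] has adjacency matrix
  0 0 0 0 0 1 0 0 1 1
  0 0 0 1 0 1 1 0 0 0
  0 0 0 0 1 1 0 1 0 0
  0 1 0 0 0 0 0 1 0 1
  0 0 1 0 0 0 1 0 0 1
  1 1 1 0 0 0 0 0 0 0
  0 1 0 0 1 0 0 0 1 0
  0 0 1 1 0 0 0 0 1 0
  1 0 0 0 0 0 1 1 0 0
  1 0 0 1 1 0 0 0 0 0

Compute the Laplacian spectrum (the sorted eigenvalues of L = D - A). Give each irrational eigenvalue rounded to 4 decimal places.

With the vertex order [1, 2, 3, 4, 5, 6, 7, 8, 9, 10], the degrees are [3, 3, 3, 3, 3, 3, 3, 3, 3, 3], giving D = diag(3, 3, 3, 3, 3, 3, 3, 3, 3, 3) and L = D - A. Since every row of L sums to 0, the all-ones vector is in the kernel and 0 is an eigenvalue. The largest eigenvalue, 5, is at most the vertex count 10. The eigenvalues sum to 30, which equals trace(L) = 2|E|.

[0, 2, 2, 2, 2, 2, 5, 5, 5, 5]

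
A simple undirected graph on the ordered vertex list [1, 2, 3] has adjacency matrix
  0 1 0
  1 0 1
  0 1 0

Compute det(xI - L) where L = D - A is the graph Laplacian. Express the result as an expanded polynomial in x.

With the vertex order [1, 2, 3], the degrees are [1, 2, 1], giving D = diag(1, 2, 1) and L = D - A. L has integer entries, so p(x) = det(xI - L) has integer coefficients. Expanding the determinant yields x^3 - 4x^2 + 3x. Since p(0) = det(-L) = 0, x divides p(x). The largest eigenvalue, 3, is at most the vertex count 3.

x^3 - 4x^2 + 3x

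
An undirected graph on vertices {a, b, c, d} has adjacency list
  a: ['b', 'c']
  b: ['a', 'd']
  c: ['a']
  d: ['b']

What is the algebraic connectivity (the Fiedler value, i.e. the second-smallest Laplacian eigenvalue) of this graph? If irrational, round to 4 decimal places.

With the vertex order [a, b, c, d], the degrees are [2, 2, 1, 1], giving D = diag(2, 2, 1, 1) and L = D - A. The smallest Laplacian eigenvalue is always 0. The next one, lambda_2 = 0.5858, measures how hard the graph is to disconnect: larger values mean better connectivity. The largest eigenvalue, 3.4142, is at most the vertex count 4. There is one zero in the spectrum, matching the 1 component.

0.5858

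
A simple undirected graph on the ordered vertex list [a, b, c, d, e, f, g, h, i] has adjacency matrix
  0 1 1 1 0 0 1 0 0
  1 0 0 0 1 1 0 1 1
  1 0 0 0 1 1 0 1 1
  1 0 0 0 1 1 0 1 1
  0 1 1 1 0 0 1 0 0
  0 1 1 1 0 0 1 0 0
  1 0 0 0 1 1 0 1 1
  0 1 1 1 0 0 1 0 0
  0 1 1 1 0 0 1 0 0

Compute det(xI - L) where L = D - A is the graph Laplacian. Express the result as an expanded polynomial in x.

x^9 - 40x^8 + 690x^7 - 6720x^6 + 40485x^5 - 154704x^4 + 366560x^3 - 492800x^2 + 288000x

Reading degrees in the order [a, b, c, d, e, f, g, h, i] gives [4, 5, 5, 5, 4, 4, 5, 4, 4]; set D = diag(4, 5, 5, 5, 4, 4, 5, 4, 4) and form L = D - A. The eigenvalues of L are [0, 4, 4, 4, 4, 5, 5, 5, 9]; the characteristic polynomial is the product of (x - lambda_i), which multiplies out to x^9 - 40x^8 + 690x^7 - 6720x^6 + 40485x^5 - 154704x^4 + 366560x^3 - 492800x^2 + 288000x. Since p(0) = det(-L) = 0, x divides p(x). By the matrix-tree theorem the graph has (1/9) * product of the nonzero eigenvalues = 32000 spanning trees. The largest eigenvalue, 9, is at most the vertex count 9.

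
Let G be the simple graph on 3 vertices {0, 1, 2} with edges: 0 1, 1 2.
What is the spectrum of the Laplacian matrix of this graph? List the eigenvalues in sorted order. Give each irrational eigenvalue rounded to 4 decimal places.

Each diagonal entry of L is the vertex degree and each off-diagonal entry is -1 where an edge is present, 0 otherwise; in the order [0, 1, 2] the diagonal is [1, 2, 1]. L is symmetric positive semidefinite, so every eigenvalue is real and nonnegative. By the matrix-tree theorem the graph has (1/3) * product of the nonzero eigenvalues = 1 spanning tree. The largest eigenvalue, 3, is at most the vertex count 3.

[0, 1, 3]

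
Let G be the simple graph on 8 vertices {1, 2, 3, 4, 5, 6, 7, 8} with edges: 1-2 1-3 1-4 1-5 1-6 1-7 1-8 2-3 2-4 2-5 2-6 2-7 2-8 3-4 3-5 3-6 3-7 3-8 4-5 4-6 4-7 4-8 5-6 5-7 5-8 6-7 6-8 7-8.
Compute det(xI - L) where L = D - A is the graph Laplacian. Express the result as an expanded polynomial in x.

x^8 - 56x^7 + 1344x^6 - 17920x^5 + 143360x^4 - 688128x^3 + 1835008x^2 - 2097152x

With the vertex order [1, 2, 3, 4, 5, 6, 7, 8], the degrees are [7, 7, 7, 7, 7, 7, 7, 7], giving D = diag(7, 7, 7, 7, 7, 7, 7, 7) and L = D - A. L has integer entries, so p(x) = det(xI - L) has integer coefficients. Expanding the determinant yields x^8 - 56x^7 + 1344x^6 - 17920x^5 + 143360x^4 - 688128x^3 + 1835008x^2 - 2097152x. Since p(0) = det(-L) = 0, x divides p(x). The eigenvalues sum to 56, which equals trace(L) = 2|E|. The largest eigenvalue, 8, is at most the vertex count 8.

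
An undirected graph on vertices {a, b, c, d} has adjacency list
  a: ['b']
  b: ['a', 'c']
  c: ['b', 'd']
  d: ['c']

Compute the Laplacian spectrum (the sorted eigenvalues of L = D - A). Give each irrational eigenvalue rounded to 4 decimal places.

[0, 0.5858, 2, 3.4142]

Reading degrees in the order [a, b, c, d] gives [1, 2, 2, 1]; set D = diag(1, 2, 2, 1) and form L = D - A. Since every row of L sums to 0, the all-ones vector is in the kernel and 0 is an eigenvalue. The eigenvalues sum to 6, which equals trace(L) = 2|E|. By the matrix-tree theorem the graph has (1/4) * product of the nonzero eigenvalues = 1 spanning tree.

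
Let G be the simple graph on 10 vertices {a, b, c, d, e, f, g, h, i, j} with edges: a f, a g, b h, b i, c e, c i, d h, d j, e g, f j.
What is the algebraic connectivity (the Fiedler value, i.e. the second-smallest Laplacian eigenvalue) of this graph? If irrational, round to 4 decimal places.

0.3820

With the vertex order [a, b, c, d, e, f, g, h, i, j], the degrees are [2, 2, 2, 2, 2, 2, 2, 2, 2, 2], giving D = diag(2, 2, 2, 2, 2, 2, 2, 2, 2, 2) and L = D - A. The sorted Laplacian eigenvalues are [0, 0.3820, 0.3820, 1.3820, 1.3820, 2.6180, 2.6180, 3.6180, 3.6180, 4]; the algebraic connectivity is the second entry, 0.3820. There is one zero in the spectrum, matching the 1 component. The eigenvalues sum to 20, which equals trace(L) = 2|E|.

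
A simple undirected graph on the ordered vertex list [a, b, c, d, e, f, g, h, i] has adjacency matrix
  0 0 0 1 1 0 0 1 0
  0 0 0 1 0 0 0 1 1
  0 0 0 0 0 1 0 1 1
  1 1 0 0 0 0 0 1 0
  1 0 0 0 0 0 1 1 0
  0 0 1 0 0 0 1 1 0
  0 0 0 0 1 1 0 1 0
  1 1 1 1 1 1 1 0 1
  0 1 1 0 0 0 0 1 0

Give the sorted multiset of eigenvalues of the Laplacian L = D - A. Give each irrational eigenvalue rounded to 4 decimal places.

With the vertex order [a, b, c, d, e, f, g, h, i], the degrees are [3, 3, 3, 3, 3, 3, 3, 8, 3], giving D = diag(3, 3, 3, 3, 3, 3, 3, 8, 3) and L = D - A. Diagonalising L (or applying a numerical eigensolver to the 9x9 matrix) gives the spectrum above.

[0, 1.5858, 1.5858, 3, 3, 4.4142, 4.4142, 5, 9]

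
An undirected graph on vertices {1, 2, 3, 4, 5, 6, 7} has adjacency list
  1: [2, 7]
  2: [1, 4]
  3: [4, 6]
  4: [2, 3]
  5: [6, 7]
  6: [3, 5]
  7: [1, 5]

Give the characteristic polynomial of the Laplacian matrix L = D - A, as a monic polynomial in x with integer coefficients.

x^7 - 14x^6 + 77x^5 - 210x^4 + 294x^3 - 196x^2 + 49x

Reading degrees in the order [1, 2, 3, 4, 5, 6, 7] gives [2, 2, 2, 2, 2, 2, 2]; set D = diag(2, 2, 2, 2, 2, 2, 2) and form L = D - A. L has integer entries, so p(x) = det(xI - L) has integer coefficients. Expanding the determinant yields x^7 - 14x^6 + 77x^5 - 210x^4 + 294x^3 - 196x^2 + 49x. The coefficient of x^6 equals -trace(L) = -14, matching the sum of degrees. The largest eigenvalue, 3.8019, is at most the vertex count 7. The eigenvalues sum to 14, which equals trace(L) = 2|E|.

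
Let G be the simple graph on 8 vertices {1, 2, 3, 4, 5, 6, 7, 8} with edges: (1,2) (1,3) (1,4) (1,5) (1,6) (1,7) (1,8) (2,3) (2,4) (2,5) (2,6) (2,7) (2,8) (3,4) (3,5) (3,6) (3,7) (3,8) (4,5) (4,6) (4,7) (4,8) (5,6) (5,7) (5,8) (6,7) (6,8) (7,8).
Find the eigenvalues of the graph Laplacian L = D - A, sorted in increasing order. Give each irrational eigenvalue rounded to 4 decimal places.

[0, 8, 8, 8, 8, 8, 8, 8]

Each diagonal entry of L is the vertex degree and each off-diagonal entry is -1 where an edge is present, 0 otherwise; in the order [1, 2, 3, 4, 5, 6, 7, 8] the diagonal is [7, 7, 7, 7, 7, 7, 7, 7]. Since every row of L sums to 0, the all-ones vector is in the kernel and 0 is an eigenvalue. The single zero eigenvalue shows the graph is connected. The largest eigenvalue, 8, is at most the vertex count 8. By the matrix-tree theorem the graph has (1/8) * product of the nonzero eigenvalues = 262144 spanning trees.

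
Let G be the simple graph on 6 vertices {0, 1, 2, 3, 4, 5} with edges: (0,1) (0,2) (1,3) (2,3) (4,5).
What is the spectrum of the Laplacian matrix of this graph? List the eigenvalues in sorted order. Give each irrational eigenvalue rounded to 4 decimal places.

[0, 0, 2, 2, 2, 4]

Each diagonal entry of L is the vertex degree and each off-diagonal entry is -1 where an edge is present, 0 otherwise; in the order [0, 1, 2, 3, 4, 5] the diagonal is [2, 2, 2, 2, 1, 1]. Diagonalising L (or applying a numerical eigensolver to the 6x6 matrix) gives the spectrum above. The 2 zero eigenvalues correspond to the 2 connected components.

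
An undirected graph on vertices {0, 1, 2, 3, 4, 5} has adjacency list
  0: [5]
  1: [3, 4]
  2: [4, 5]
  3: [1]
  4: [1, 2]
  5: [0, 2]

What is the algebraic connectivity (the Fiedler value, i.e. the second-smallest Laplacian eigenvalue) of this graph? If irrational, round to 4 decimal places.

0.2679

With the vertex order [0, 1, 2, 3, 4, 5], the degrees are [1, 2, 2, 1, 2, 2], giving D = diag(1, 2, 2, 1, 2, 2) and L = D - A. The smallest Laplacian eigenvalue is always 0. The next one, lambda_2 = 0.2679, measures how hard the graph is to disconnect: larger values mean better connectivity. The largest eigenvalue, 3.7321, is at most the vertex count 6.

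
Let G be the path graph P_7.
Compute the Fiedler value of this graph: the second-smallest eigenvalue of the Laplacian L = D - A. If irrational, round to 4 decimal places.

0.1981

The graph has 7 vertices and degree multiset [2, 2, 2, 2, 2, 1, 1]; D is the diagonal matrix of degrees and L = D - A. Computing the eigenvalues of L and sorting gives [0, 0.1981, 0.7530, 1.5550, 2.4450, 3.2470, 3.8019]. The Fiedler value lambda_2 = 0.1981 is strictly positive, so the graph is connected. There is one zero in the spectrum, matching the 1 component. The largest eigenvalue, 3.8019, is at most the vertex count 7.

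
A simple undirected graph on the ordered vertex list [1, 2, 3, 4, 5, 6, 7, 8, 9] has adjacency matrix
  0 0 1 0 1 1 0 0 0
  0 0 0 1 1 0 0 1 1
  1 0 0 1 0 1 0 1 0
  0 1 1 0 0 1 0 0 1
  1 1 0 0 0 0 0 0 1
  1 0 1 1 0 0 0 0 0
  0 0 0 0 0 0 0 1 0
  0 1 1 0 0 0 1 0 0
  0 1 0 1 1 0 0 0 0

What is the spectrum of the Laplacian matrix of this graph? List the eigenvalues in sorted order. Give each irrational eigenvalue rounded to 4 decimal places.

Each diagonal entry of L is the vertex degree and each off-diagonal entry is -1 where an edge is present, 0 otherwise; in the order [1, 2, 3, 4, 5, 6, 7, 8, 9] the diagonal is [3, 4, 4, 4, 3, 3, 1, 3, 3]. The multiplicity of 0 as a Laplacian eigenvalue equals the number of connected components. The single zero eigenvalue shows the graph is connected. By the matrix-tree theorem the graph has (1/9) * product of the nonzero eigenvalues = 560 spanning trees.

[0, 0.6571, 1.5858, 2.5293, 3, 4.4142, 4.8136, 5, 6]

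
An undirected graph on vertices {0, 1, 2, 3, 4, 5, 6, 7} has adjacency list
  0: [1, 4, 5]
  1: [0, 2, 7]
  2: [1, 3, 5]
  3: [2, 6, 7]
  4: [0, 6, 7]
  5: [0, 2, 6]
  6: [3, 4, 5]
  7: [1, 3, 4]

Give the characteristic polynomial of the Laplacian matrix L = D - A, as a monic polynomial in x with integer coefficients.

x^8 - 24x^7 + 240x^6 - 1296x^5 + 4080x^4 - 7488x^3 + 7424x^2 - 3072x

With the vertex order [0, 1, 2, 3, 4, 5, 6, 7], the degrees are [3, 3, 3, 3, 3, 3, 3, 3], giving D = diag(3, 3, 3, 3, 3, 3, 3, 3) and L = D - A. Computing det(xI - L) by cofactor expansion (or equivalently via sum-over-permutations) gives x^8 - 24x^7 + 240x^6 - 1296x^5 + 4080x^4 - 7488x^3 + 7424x^2 - 3072x. The constant term is 0 because L is singular (the all-ones vector lies in its kernel). There is one zero in the spectrum, matching the 1 component.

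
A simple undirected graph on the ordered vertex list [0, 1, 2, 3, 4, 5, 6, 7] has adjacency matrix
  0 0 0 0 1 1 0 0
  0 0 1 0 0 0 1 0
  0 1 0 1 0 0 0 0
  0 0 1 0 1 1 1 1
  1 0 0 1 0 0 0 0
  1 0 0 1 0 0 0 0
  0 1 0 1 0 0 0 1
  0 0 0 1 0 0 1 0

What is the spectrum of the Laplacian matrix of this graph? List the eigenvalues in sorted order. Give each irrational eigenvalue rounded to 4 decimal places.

Each diagonal entry of L is the vertex degree and each off-diagonal entry is -1 where an edge is present, 0 otherwise; in the order [0, 1, 2, 3, 4, 5, 6, 7] the diagonal is [2, 2, 2, 5, 2, 2, 3, 2]. Since every row of L sums to 0, the all-ones vector is in the kernel and 0 is an eigenvalue. The single zero eigenvalue shows the graph is connected. The largest eigenvalue, 6.2564, is at most the vertex count 8.

[0, 0.6099, 1.4436, 2, 2.5186, 3.1715, 4, 6.2564]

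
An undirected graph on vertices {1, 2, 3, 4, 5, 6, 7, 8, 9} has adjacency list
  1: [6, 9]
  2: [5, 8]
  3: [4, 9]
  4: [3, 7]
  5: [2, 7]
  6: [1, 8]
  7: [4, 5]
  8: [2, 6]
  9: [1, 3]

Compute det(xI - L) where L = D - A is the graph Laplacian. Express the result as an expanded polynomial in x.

x^9 - 18x^8 + 135x^7 - 546x^6 + 1287x^5 - 1782x^4 + 1386x^3 - 540x^2 + 81x

Each diagonal entry of L is the vertex degree and each off-diagonal entry is -1 where an edge is present, 0 otherwise; in the order [1, 2, 3, 4, 5, 6, 7, 8, 9] the diagonal is [2, 2, 2, 2, 2, 2, 2, 2, 2]. L has integer entries, so p(x) = det(xI - L) has integer coefficients. Expanding the determinant yields x^9 - 18x^8 + 135x^7 - 546x^6 + 1287x^5 - 1782x^4 + 1386x^3 - 540x^2 + 81x. Since p(0) = det(-L) = 0, x divides p(x). The largest eigenvalue, 3.8794, is at most the vertex count 9. There is one zero in the spectrum, matching the 1 component.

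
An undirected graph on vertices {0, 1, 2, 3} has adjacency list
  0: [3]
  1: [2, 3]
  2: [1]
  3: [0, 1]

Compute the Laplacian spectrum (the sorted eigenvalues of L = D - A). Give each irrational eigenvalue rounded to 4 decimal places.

[0, 0.5858, 2, 3.4142]

With the vertex order [0, 1, 2, 3], the degrees are [1, 2, 1, 2], giving D = diag(1, 2, 1, 2) and L = D - A. L is symmetric positive semidefinite, so every eigenvalue is real and nonnegative. The single zero eigenvalue shows the graph is connected. By the matrix-tree theorem the graph has (1/4) * product of the nonzero eigenvalues = 1 spanning tree.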